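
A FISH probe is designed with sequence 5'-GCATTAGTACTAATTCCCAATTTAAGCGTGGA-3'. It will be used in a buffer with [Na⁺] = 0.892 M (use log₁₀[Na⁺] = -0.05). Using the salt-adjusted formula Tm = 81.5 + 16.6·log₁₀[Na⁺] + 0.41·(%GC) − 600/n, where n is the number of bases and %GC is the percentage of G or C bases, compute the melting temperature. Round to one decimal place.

Length n = 32. Scanning the sequence gives A=10, C=6, T=10, G=6.
G+C = 12, so %GC = 12/32 × 100 = 37.5%
Salt term: 16.6 × (-0.05) = -0.83
GC term: 0.41 × 37.5 = 15.375; length term: −600/32 = −18.75
Tm = 81.5 + (-0.83) + 15.375 − 18.75 = 77.295 → 77.3°C

77.3°C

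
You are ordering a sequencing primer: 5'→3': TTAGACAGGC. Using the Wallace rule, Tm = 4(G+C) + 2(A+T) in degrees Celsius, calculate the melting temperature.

30°C

Scanning the sequence gives C=2, G=3, A=3, T=2.
So N_AT = 5 and N_GC = 5.
Tm = 2×5 + 4×5 = 30°C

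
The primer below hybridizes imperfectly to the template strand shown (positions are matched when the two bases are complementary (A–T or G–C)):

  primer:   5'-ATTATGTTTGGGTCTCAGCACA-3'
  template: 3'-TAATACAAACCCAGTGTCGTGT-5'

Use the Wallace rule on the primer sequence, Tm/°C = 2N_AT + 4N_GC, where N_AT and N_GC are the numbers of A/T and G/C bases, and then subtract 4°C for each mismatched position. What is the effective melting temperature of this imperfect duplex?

58°C

Primer base counts: A=5, T=8, G=5, C=4 → A+T=13, G+C=9
Perfect-match Tm = 2(13) + 4(9) = 26 + 36 = 62°C
Mismatches (positions where the bases are not complementary): 1 (at position 15)
Effective Tm = 62 − 1×4 = 62 − 4 = 58°C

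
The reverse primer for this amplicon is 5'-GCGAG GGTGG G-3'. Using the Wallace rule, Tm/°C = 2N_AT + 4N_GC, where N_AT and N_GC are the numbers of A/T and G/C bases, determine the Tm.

Base counts: A=1, G=8, T=1, C=1
AT pairs contribute 2, GC pairs contribute 9.
Tm = 2×2 + 4×9 = 40°C

40°C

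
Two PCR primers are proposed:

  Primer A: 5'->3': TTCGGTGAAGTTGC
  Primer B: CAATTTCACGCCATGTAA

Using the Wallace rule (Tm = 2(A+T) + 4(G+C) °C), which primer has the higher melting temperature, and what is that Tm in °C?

Primer B, 50°C

Primer A: A+T=7, G+C=7 → Tm = 2(7)+4(7) = 42°C
Primer B: A+T=11, G+C=7 → Tm = 2(11)+4(7) = 50°C
42°C vs 50°C → primer B is higher.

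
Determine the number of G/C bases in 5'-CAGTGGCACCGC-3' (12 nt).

9

Scanning the sequence gives A=2, C=5, T=1, G=4.
Total G or C: 4 + 5 = 9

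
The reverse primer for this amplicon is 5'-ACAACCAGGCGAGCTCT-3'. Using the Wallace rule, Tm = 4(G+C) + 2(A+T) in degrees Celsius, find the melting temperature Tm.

Base counts: T=2, A=5, G=4, C=6
So N_AT = 7 and N_GC = 10.
Tm = 4·10 + 2·7 = 40 + 14 = 54°C

54°C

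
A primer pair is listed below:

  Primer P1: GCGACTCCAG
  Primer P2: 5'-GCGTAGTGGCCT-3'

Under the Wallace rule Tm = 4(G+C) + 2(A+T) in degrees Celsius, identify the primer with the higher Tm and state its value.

Primer P2, 40°C

Primer P1: A+T=3, G+C=7 → Tm = 2(3)+4(7) = 34°C
Primer P2: A+T=4, G+C=8 → Tm = 2(4)+4(8) = 40°C
34°C vs 40°C → primer P2 is higher.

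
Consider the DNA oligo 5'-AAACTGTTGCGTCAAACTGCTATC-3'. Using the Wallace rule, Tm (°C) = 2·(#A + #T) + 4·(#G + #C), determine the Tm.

Base counts: G=4, C=6, T=7, A=7
So N_AT = 14 and N_GC = 10.
Tm = 4·10 + 2·14 = 40 + 28 = 68°C

68°C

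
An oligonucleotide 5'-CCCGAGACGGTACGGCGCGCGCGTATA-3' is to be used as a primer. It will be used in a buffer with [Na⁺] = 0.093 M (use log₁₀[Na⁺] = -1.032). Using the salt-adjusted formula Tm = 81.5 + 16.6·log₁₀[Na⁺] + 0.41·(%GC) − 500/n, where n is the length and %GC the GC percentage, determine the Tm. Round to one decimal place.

74.7°C

Length n = 27. Scanning the sequence gives A=5, T=3, G=10, C=9.
G+C = 19, so %GC = 19/27 × 100 = 70.37%
Salt term: 16.6 × (-1.032) = -17.131
GC term: 0.41 × 70.37 = 28.852; length term: −500/27 = −18.519
Tm = 81.5 + (-17.131) + 28.852 − 18.519 = 74.702 → 74.7°C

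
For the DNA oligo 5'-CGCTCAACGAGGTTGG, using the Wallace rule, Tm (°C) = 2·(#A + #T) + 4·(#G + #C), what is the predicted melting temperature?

52°C

Base counts: G=6, C=4, A=3, T=3
A+T = 6, G+C = 10
Tm = 2(6) + 4(10) = 12 + 40 = 52°C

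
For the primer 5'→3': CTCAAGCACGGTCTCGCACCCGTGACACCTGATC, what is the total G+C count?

Base counts: A=7, G=7, C=14, T=6
G+C = 7 + 14 = 21

21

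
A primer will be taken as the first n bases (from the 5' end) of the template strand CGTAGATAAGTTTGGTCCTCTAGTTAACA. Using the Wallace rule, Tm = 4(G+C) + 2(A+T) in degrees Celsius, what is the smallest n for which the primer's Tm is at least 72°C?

n = 26

First 25 bases: CGTAGATAAGTTTGGTCCTCTAGTT → Tm = 70°C (< 72°C)
First 26 bases: CGTAGATAAGTTTGGTCCTCTAGTTA → Tm = 72°C (≥ 72°C)
Each additional base adds 2°C (A/T) or 4°C (G/C), so Tm is non-decreasing in n; n = 26 is the first length to reach 72°C.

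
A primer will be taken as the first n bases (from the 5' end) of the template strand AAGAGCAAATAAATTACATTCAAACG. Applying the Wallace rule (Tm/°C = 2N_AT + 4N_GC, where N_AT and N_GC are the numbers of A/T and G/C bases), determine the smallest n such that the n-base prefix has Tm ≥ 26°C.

n = 10

First 9 bases: AAGAGCAAA → Tm = 24°C (< 26°C)
First 10 bases: AAGAGCAAAT → Tm = 26°C (≥ 26°C)
Since every base adds ≥2°C, Tm only increases with n, so the threshold is first crossed at n = 10.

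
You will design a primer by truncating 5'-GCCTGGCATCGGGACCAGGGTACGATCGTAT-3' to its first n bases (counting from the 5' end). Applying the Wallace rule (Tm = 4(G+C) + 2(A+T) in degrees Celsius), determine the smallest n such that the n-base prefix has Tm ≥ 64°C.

First 18 bases: GCCTGGCATCGGGACCAG → Tm = 62°C (< 64°C)
First 19 bases: GCCTGGCATCGGGACCAGG → Tm = 66°C (≥ 64°C)
Each additional base adds 2°C (A/T) or 4°C (G/C), so Tm is non-decreasing in n; n = 19 is the first length to reach 64°C.

n = 19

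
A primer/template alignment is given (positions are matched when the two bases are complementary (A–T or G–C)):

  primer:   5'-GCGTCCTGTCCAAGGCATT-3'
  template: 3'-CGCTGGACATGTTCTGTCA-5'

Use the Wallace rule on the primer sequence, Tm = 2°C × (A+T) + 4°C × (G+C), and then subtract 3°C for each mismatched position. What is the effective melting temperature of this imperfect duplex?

Primer base counts: A=3, T=5, G=5, C=6 → A+T=8, G+C=11
Perfect-match Tm = 2(8) + 4(11) = 16 + 44 = 60°C
Mismatches (positions where the bases are not complementary): 4 (at positions 4, 10, 15, 18)
Effective Tm = 60 − 4×3 = 60 − 12 = 48°C

48°C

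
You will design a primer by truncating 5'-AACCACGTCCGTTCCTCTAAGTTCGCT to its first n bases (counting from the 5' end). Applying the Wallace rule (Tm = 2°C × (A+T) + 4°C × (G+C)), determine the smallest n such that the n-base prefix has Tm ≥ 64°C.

First 20 bases: AACCACGTCCGTTCCTCTAA → Tm = 60°C (< 64°C)
First 21 bases: AACCACGTCCGTTCCTCTAAG → Tm = 64°C (≥ 64°C)
Since every base adds ≥2°C, Tm only increases with n, so the threshold is first crossed at n = 21.

n = 21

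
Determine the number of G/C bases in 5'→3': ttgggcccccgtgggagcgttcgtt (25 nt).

17

Base counts: T=7, G=10, A=1, C=7
G+C = 10 + 7 = 17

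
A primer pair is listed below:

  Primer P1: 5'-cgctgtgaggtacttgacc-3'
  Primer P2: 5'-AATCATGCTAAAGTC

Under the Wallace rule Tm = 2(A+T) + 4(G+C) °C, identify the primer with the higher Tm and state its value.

Primer P1: A+T=8, G+C=11 → Tm = 2(8)+4(11) = 60°C
Primer P2: A+T=10, G+C=5 → Tm = 2(10)+4(5) = 40°C
60°C vs 40°C → primer P1 is higher.

Primer P1, 60°C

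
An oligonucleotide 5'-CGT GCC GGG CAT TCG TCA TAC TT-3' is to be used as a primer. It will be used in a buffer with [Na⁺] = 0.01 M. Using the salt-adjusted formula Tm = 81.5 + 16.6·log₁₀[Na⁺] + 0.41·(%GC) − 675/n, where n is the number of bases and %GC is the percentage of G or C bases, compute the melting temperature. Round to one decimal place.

Length n = 23. A=3, T=7, C=7, G=6
G+C = 13, so %GC = 13/23 × 100 = 56.522%
Salt term: 16.6 × (-2) = -33.2
GC term: 0.41 × 56.522 = 23.174; length term: −675/23 = −29.348
Tm = 81.5 + (-33.2) + 23.174 − 29.348 = 42.126 → 42.1°C

42.1°C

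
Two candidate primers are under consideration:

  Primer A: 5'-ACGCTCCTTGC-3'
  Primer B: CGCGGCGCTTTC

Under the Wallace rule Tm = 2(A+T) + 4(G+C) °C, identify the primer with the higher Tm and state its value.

Primer A: A+T=4, G+C=7 → Tm = 2(4)+4(7) = 36°C
Primer B: A+T=3, G+C=9 → Tm = 2(3)+4(9) = 42°C
36°C vs 42°C → primer B is higher.

Primer B, 42°C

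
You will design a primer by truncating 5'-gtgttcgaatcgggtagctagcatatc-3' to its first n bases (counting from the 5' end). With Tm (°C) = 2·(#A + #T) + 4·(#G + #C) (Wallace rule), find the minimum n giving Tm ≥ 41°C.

First 13 bases: GTGTTCGAATCGG → Tm = 40°C (< 41°C)
First 14 bases: GTGTTCGAATCGGG → Tm = 44°C (≥ 41°C)
Each additional base adds 2°C (A/T) or 4°C (G/C), so Tm is non-decreasing in n; n = 14 is the first length to reach 41°C.

n = 14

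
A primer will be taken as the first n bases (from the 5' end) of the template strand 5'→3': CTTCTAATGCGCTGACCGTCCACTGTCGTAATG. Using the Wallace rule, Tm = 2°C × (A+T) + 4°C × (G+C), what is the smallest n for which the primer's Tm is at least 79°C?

First 25 bases: CTTCTAATGCGCTGACCGTCCACTG → Tm = 78°C (< 79°C)
First 26 bases: CTTCTAATGCGCTGACCGTCCACTGT → Tm = 80°C (≥ 79°C)
Since every base adds ≥2°C, Tm only increases with n, so the threshold is first crossed at n = 26.

n = 26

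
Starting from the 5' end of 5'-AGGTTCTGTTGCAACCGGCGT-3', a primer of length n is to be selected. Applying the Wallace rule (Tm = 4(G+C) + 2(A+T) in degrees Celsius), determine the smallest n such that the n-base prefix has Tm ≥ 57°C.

n = 19

First 18 bases: AGGTTCTGTTGCAACCGG → Tm = 56°C (< 57°C)
First 19 bases: AGGTTCTGTTGCAACCGGC → Tm = 60°C (≥ 57°C)
Since every base adds ≥2°C, Tm only increases with n, so the threshold is first crossed at n = 19.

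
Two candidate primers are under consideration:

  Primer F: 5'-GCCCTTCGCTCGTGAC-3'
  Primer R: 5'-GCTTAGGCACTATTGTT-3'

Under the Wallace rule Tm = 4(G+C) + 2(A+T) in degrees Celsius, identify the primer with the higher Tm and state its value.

Primer F, 54°C

Primer F: A+T=5, G+C=11 → Tm = 2(5)+4(11) = 54°C
Primer R: A+T=10, G+C=7 → Tm = 2(10)+4(7) = 48°C
54°C vs 48°C → primer F is higher.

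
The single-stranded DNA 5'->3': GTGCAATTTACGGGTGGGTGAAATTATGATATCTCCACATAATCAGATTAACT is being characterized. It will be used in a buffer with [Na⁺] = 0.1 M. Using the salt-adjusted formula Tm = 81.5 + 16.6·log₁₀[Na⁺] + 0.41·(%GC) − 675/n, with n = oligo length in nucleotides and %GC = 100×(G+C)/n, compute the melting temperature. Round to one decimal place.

Length n = 53. Base counts: C=8, T=17, A=17, G=11
G+C = 19, so %GC = 19/53 × 100 = 35.849%
Salt term: 16.6 × (-1) = -16.6
GC term: 0.41 × 35.849 = 14.698; length term: −675/53 = −12.736
Tm = 81.5 + (-16.6) + 14.698 − 12.736 = 66.862 → 66.9°C

66.9°C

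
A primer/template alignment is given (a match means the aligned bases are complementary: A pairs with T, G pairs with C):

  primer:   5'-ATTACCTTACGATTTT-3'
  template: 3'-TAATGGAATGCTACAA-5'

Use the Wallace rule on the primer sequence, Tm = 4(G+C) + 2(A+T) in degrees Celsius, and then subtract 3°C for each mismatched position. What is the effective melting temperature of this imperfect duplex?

37°C

Primer base counts: A=4, T=8, G=1, C=3 → A+T=12, G+C=4
Perfect-match Tm = 2(12) + 4(4) = 24 + 16 = 40°C
Mismatches (positions where the bases are not complementary): 1 (at position 14)
Effective Tm = 40 − 1×3 = 40 − 3 = 37°C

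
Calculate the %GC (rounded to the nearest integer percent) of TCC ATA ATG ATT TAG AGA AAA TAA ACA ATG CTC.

27%

Scanning the sequence gives T=9, C=5, G=4, A=15.
G+C = 4 + 5 = 9 out of 33 bases
%GC = 9/33 × 100 = 27.27% ≈ 27%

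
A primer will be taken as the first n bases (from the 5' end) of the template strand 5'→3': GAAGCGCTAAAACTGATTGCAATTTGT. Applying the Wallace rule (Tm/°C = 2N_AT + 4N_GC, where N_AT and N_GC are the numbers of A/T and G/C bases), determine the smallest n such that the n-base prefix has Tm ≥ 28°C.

First 8 bases: GAAGCGCT → Tm = 26°C (< 28°C)
First 9 bases: GAAGCGCTA → Tm = 28°C (≥ 28°C)
Each additional base adds 2°C (A/T) or 4°C (G/C), so Tm is non-decreasing in n; n = 9 is the first length to reach 28°C.

n = 9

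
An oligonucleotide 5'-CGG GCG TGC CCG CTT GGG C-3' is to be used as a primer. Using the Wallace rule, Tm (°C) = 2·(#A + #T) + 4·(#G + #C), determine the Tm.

Scanning the sequence gives A=0, G=9, C=7, T=3.
AT pairs contribute 3, GC pairs contribute 16.
Tm = 2×3 + 4×16 = 70°C

70°C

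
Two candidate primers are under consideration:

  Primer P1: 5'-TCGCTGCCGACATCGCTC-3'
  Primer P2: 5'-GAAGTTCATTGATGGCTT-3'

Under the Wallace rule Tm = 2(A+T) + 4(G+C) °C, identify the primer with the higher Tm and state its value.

Primer P1, 60°C

Primer P1: A+T=6, G+C=12 → Tm = 2(6)+4(12) = 60°C
Primer P2: A+T=11, G+C=7 → Tm = 2(11)+4(7) = 50°C
60°C vs 50°C → primer P1 is higher.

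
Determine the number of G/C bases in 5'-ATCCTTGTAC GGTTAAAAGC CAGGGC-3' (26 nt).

C=6, A=7, T=6, G=7
Total G or C: 7 + 6 = 13

13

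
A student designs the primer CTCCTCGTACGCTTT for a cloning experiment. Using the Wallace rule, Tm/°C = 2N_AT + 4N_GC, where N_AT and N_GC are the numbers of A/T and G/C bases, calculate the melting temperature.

46°C

T=6, G=2, A=1, C=6
So N_AT = 7 and N_GC = 8.
Tm = 2×7 + 4×8 = 46°C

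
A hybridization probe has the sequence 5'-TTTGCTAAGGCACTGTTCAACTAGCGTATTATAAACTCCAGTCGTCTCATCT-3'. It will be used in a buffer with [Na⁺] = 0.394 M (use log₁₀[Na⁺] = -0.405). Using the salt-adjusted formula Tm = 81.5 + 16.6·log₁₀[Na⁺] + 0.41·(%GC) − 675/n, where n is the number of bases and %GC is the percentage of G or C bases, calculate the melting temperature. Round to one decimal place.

78.4°C

Length n = 52. G=8, C=13, T=18, A=13
G+C = 21, so %GC = 21/52 × 100 = 40.385%
Salt term: 16.6 × (-0.405) = -6.723
GC term: 0.41 × 40.385 = 16.558; length term: −675/52 = −12.981
Tm = 81.5 + (-6.723) + 16.558 − 12.981 = 78.354 → 78.4°C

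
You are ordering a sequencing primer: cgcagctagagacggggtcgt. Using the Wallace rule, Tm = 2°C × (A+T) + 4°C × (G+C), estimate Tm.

Counting bases: A=4, G=9, T=3, C=5
A+T = 7, G+C = 14
Tm = 2×7 + 4×14 = 70°C

70°C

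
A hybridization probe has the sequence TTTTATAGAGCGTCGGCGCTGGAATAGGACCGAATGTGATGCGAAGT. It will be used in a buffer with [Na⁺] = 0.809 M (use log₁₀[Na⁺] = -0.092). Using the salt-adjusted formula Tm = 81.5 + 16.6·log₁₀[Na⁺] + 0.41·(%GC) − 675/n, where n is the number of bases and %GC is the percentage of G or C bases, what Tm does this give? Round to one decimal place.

Length n = 47. Counting bases: C=7, T=12, A=12, G=16
G+C = 23, so %GC = 23/47 × 100 = 48.936%
Salt term: 16.6 × (-0.092) = -1.527
GC term: 0.41 × 48.936 = 20.064; length term: −675/47 = −14.362
Tm = 81.5 + (-1.527) + 20.064 − 14.362 = 85.675 → 85.7°C

85.7°C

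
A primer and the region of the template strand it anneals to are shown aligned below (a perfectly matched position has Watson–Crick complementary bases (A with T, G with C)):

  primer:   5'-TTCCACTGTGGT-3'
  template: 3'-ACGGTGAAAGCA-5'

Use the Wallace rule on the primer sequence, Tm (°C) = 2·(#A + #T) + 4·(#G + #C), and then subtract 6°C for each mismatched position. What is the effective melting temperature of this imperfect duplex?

Primer base counts: A=1, T=5, G=3, C=3 → A+T=6, G+C=6
Perfect-match Tm = 2(6) + 4(6) = 12 + 24 = 36°C
Mismatches (positions where the bases are not complementary): 3 (at positions 2, 8, 10)
Effective Tm = 36 − 3×6 = 36 − 18 = 18°C

18°C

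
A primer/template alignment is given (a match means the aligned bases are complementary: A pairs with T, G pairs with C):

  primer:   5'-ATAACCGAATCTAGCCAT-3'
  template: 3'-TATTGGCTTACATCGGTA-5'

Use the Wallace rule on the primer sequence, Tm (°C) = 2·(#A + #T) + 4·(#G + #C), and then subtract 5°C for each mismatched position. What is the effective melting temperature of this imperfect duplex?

45°C

Primer base counts: A=7, T=4, G=2, C=5 → A+T=11, G+C=7
Perfect-match Tm = 2(11) + 4(7) = 22 + 28 = 50°C
Mismatches (positions where the bases are not complementary): 1 (at position 11)
Effective Tm = 50 − 1×5 = 50 − 5 = 45°C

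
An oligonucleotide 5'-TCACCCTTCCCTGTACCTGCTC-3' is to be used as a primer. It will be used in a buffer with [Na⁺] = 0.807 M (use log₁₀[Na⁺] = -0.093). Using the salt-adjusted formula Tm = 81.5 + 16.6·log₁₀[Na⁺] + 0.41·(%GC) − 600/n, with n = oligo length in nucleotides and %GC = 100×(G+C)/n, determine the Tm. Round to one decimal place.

Length n = 22. Scanning the sequence gives T=7, G=2, C=11, A=2.
G+C = 13, so %GC = 13/22 × 100 = 59.091%
Salt term: 16.6 × (-0.093) = -1.544
GC term: 0.41 × 59.091 = 24.227; length term: −600/22 = −27.273
Tm = 81.5 + (-1.544) + 24.227 − 27.273 = 76.91 → 76.9°C

76.9°C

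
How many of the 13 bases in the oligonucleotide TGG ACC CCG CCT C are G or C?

10

C=7, A=1, T=2, G=3
Total G or C: 3 + 7 = 10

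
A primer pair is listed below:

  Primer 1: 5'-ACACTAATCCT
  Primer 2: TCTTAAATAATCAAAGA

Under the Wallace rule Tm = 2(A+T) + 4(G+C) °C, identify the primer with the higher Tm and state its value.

Primer 2, 40°C

Primer 1: A+T=7, G+C=4 → Tm = 2(7)+4(4) = 30°C
Primer 2: A+T=14, G+C=3 → Tm = 2(14)+4(3) = 40°C
30°C vs 40°C → primer 2 is higher.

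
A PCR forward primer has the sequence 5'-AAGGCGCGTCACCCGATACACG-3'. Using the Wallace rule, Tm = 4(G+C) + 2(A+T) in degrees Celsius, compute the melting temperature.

72°C

Scanning the sequence gives T=2, G=6, C=8, A=6.
AT pairs contribute 8, GC pairs contribute 14.
Tm = 2(8) + 4(14) = 16 + 56 = 72°C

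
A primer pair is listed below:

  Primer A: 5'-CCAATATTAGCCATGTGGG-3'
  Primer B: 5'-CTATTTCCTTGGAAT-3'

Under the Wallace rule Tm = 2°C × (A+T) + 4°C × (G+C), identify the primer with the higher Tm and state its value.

Primer A, 56°C

Primer A: A+T=10, G+C=9 → Tm = 2(10)+4(9) = 56°C
Primer B: A+T=10, G+C=5 → Tm = 2(10)+4(5) = 40°C
56°C vs 40°C → primer A is higher.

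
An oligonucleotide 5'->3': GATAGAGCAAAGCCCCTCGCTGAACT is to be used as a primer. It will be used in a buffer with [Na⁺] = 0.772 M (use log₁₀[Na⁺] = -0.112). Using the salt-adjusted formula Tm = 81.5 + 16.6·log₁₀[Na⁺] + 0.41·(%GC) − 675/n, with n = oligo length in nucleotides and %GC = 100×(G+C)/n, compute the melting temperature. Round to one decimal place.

Length n = 26. Scanning the sequence gives A=8, C=8, G=6, T=4.
G+C = 14, so %GC = 14/26 × 100 = 53.846%
Salt term: 16.6 × (-0.112) = -1.859
GC term: 0.41 × 53.846 = 22.077; length term: −675/26 = −25.962
Tm = 81.5 + (-1.859) + 22.077 − 25.962 = 75.756 → 75.8°C

75.8°C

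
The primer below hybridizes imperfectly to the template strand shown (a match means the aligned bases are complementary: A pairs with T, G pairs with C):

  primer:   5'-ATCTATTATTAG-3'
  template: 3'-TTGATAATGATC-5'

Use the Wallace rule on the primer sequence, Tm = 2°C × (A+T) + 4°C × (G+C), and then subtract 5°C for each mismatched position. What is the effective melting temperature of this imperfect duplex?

Primer base counts: A=4, T=6, G=1, C=1 → A+T=10, G+C=2
Perfect-match Tm = 2(10) + 4(2) = 20 + 8 = 28°C
Mismatches (positions where the bases are not complementary): 2 (at positions 2, 9)
Effective Tm = 28 − 2×5 = 28 − 10 = 18°C

18°C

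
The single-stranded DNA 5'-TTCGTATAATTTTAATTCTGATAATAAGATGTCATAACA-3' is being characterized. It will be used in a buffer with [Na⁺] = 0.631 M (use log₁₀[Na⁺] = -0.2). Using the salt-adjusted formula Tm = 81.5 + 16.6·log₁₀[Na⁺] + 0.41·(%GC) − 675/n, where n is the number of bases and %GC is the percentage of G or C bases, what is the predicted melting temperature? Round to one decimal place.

Length n = 39. Scanning the sequence gives A=15, C=4, T=16, G=4.
G+C = 8, so %GC = 8/39 × 100 = 20.513%
Salt term: 16.6 × (-0.2) = -3.32
GC term: 0.41 × 20.513 = 8.41; length term: −675/39 = −17.308
Tm = 81.5 + (-3.32) + 8.41 − 17.308 = 69.282 → 69.3°C

69.3°C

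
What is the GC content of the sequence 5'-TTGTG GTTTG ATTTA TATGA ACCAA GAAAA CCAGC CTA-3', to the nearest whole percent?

34%

Counting bases: C=6, G=7, T=12, A=13
G+C = 7 + 6 = 13 out of 38 bases
%GC = 13/38 × 100 = 34.21% ≈ 34%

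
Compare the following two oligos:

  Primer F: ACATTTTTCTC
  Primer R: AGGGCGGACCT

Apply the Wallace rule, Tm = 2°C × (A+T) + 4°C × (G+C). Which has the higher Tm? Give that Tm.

Primer F: A+T=8, G+C=3 → Tm = 2(8)+4(3) = 28°C
Primer R: A+T=3, G+C=8 → Tm = 2(3)+4(8) = 38°C
28°C vs 38°C → primer R is higher.

Primer R, 38°C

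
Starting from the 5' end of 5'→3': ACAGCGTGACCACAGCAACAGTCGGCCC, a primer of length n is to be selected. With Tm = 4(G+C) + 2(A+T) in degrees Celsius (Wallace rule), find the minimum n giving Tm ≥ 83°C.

n = 26

First 25 bases: ACAGCGTGACCACAGCAACAGTCGG → Tm = 80°C (< 83°C)
First 26 bases: ACAGCGTGACCACAGCAACAGTCGGC → Tm = 84°C (≥ 83°C)
Each additional base adds 2°C (A/T) or 4°C (G/C), so Tm is non-decreasing in n; n = 26 is the first length to reach 83°C.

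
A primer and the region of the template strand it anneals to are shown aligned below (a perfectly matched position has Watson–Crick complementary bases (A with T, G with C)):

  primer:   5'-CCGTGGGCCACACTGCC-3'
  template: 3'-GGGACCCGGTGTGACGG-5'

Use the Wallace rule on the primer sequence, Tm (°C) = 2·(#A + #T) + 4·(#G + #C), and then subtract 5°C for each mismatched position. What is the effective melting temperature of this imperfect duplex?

55°C

Primer base counts: A=2, T=2, G=5, C=8 → A+T=4, G+C=13
Perfect-match Tm = 2(4) + 4(13) = 8 + 52 = 60°C
Mismatches (positions where the bases are not complementary): 1 (at position 3)
Effective Tm = 60 − 1×5 = 60 − 5 = 55°C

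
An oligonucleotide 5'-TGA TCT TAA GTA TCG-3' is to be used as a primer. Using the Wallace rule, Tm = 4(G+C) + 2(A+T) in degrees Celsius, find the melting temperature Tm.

40°C

Counting bases: A=4, T=6, G=3, C=2
So N_AT = 10 and N_GC = 5.
Tm = 2×10 + 4×5 = 40°C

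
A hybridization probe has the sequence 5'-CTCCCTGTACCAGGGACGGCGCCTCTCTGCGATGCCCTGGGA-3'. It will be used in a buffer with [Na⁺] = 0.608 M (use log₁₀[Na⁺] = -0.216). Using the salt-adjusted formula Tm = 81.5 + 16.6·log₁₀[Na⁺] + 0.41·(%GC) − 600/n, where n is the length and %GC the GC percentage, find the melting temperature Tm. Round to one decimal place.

Length n = 42. Counting bases: T=8, C=16, G=13, A=5
G+C = 29, so %GC = 29/42 × 100 = 69.048%
Salt term: 16.6 × (-0.216) = -3.586
GC term: 0.41 × 69.048 = 28.31; length term: −600/42 = −14.286
Tm = 81.5 + (-3.586) + 28.31 − 14.286 = 91.938 → 91.9°C

91.9°C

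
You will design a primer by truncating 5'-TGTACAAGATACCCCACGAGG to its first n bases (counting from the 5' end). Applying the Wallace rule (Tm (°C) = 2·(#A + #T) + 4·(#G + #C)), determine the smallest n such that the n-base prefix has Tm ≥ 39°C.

n = 14

First 13 bases: TGTACAAGATACC → Tm = 36°C (< 39°C)
First 14 bases: TGTACAAGATACCC → Tm = 40°C (≥ 39°C)
Since every base adds ≥2°C, Tm only increases with n, so the threshold is first crossed at n = 14.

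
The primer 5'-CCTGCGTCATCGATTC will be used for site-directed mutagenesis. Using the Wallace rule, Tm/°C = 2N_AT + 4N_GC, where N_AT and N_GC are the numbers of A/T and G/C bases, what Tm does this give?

50°C

C=6, A=2, G=3, T=5
AT pairs contribute 7, GC pairs contribute 9.
Tm = 2×7 + 4×9 = 50°C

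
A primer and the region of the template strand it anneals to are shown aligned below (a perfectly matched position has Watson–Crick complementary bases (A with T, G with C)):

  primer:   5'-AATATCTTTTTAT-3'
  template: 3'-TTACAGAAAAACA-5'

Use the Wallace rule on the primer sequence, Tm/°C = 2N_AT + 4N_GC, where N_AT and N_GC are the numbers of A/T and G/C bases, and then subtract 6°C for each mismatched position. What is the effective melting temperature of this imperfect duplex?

16°C

Primer base counts: A=4, T=8, G=0, C=1 → A+T=12, G+C=1
Perfect-match Tm = 2(12) + 4(1) = 24 + 4 = 28°C
Mismatches (positions where the bases are not complementary): 2 (at positions 4, 12)
Effective Tm = 28 − 2×6 = 28 − 12 = 16°C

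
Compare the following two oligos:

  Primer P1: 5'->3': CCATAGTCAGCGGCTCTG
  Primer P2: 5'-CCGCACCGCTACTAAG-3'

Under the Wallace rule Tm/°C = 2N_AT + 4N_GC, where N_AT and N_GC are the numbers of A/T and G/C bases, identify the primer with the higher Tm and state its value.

Primer P1, 58°C

Primer P1: A+T=7, G+C=11 → Tm = 2(7)+4(11) = 58°C
Primer P2: A+T=6, G+C=10 → Tm = 2(6)+4(10) = 52°C
58°C vs 52°C → primer P1 is higher.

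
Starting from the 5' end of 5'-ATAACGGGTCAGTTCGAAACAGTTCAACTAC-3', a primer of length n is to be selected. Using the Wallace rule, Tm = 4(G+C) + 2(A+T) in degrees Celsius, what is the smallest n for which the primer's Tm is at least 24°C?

First 7 bases: ATAACGG → Tm = 20°C (< 24°C)
First 8 bases: ATAACGGG → Tm = 24°C (≥ 24°C)
Since every base adds ≥2°C, Tm only increases with n, so the threshold is first crossed at n = 8.

n = 8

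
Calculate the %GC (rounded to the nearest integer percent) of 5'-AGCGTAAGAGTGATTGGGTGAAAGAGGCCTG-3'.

52%

G=13, C=3, T=6, A=9
G+C = 13 + 3 = 16 out of 31 bases
%GC = 16/31 × 100 = 51.61% ≈ 52%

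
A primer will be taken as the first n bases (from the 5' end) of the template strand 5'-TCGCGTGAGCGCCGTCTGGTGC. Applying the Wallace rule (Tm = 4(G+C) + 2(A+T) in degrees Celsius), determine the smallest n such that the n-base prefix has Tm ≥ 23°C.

n = 7

First 6 bases: TCGCGT → Tm = 20°C (< 23°C)
First 7 bases: TCGCGTG → Tm = 24°C (≥ 23°C)
Each additional base adds 2°C (A/T) or 4°C (G/C), so Tm is non-decreasing in n; n = 7 is the first length to reach 23°C.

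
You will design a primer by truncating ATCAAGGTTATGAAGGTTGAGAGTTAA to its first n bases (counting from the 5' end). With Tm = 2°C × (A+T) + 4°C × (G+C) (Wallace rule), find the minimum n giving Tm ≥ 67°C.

First 24 bases: ATCAAGGTTATGAAGGTTGAGAGT → Tm = 66°C (< 67°C)
First 25 bases: ATCAAGGTTATGAAGGTTGAGAGTT → Tm = 68°C (≥ 67°C)
Since every base adds ≥2°C, Tm only increases with n, so the threshold is first crossed at n = 25.

n = 25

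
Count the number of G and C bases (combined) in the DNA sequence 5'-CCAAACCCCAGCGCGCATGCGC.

16

A=5, G=5, C=11, T=1
G+C = 5 + 11 = 16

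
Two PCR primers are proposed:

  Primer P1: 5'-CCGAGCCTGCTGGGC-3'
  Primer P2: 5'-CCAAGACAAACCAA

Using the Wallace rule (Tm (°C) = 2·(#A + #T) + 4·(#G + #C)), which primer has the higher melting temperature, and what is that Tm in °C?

Primer P1, 54°C

Primer P1: A+T=3, G+C=12 → Tm = 2(3)+4(12) = 54°C
Primer P2: A+T=8, G+C=6 → Tm = 2(8)+4(6) = 40°C
54°C vs 40°C → primer P1 is higher.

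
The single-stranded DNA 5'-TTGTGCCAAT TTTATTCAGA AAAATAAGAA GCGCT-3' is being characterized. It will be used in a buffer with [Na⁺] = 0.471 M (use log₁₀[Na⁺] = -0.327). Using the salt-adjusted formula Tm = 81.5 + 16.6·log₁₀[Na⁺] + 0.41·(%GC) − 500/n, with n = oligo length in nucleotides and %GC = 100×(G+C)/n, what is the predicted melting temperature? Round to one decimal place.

74.7°C

Length n = 35. Counting bases: C=5, G=6, T=11, A=13
G+C = 11, so %GC = 11/35 × 100 = 31.429%
Salt term: 16.6 × (-0.327) = -5.428
GC term: 0.41 × 31.429 = 12.886; length term: −500/35 = −14.286
Tm = 81.5 + (-5.428) + 12.886 − 14.286 = 74.672 → 74.7°C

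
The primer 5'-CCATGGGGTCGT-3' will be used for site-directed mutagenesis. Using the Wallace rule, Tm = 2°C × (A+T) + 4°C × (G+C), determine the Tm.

40°C

T=3, C=3, G=5, A=1
A+T = 4, G+C = 8
Tm = 2×4 + 4×8 = 40°C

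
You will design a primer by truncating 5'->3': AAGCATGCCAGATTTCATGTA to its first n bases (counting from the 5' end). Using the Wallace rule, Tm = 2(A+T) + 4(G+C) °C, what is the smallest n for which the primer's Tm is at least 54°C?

n = 19

First 18 bases: AAGCATGCCAGATTTCAT → Tm = 50°C (< 54°C)
First 19 bases: AAGCATGCCAGATTTCATG → Tm = 54°C (≥ 54°C)
Since every base adds ≥2°C, Tm only increases with n, so the threshold is first crossed at n = 19.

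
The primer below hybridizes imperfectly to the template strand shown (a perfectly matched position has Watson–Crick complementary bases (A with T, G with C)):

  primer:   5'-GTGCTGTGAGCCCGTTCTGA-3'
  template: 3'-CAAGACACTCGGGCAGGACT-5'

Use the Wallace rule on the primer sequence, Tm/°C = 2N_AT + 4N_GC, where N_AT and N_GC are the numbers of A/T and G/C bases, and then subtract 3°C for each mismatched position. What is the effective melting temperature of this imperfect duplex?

Primer base counts: A=2, T=6, G=7, C=5 → A+T=8, G+C=12
Perfect-match Tm = 2(8) + 4(12) = 16 + 48 = 64°C
Mismatches (positions where the bases are not complementary): 2 (at positions 3, 16)
Effective Tm = 64 − 2×3 = 64 − 6 = 58°C

58°C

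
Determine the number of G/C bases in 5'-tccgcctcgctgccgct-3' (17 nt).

Base counts: A=0, T=4, G=4, C=9
G+C = 4 + 9 = 13

13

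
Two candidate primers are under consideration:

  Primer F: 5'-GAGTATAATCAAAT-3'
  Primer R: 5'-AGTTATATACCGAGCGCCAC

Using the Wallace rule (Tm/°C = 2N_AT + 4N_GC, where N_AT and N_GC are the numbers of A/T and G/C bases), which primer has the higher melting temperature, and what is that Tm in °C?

Primer F: A+T=11, G+C=3 → Tm = 2(11)+4(3) = 34°C
Primer R: A+T=10, G+C=10 → Tm = 2(10)+4(10) = 60°C
34°C vs 60°C → primer R is higher.

Primer R, 60°C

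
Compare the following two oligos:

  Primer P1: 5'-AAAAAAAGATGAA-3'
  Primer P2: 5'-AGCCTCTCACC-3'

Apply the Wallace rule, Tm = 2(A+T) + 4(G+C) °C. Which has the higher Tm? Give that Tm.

Primer P2, 36°C

Primer P1: A+T=11, G+C=2 → Tm = 2(11)+4(2) = 30°C
Primer P2: A+T=4, G+C=7 → Tm = 2(4)+4(7) = 36°C
30°C vs 36°C → primer P2 is higher.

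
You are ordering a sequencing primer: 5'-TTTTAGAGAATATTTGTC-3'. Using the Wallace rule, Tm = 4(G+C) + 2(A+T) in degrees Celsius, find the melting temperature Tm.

Counting bases: T=9, A=5, G=3, C=1
A+T = 14, G+C = 4
Tm = 2×14 + 4×4 = 44°C

44°C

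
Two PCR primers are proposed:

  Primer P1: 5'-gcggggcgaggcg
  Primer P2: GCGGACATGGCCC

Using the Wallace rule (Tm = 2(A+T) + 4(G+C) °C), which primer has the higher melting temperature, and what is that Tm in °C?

Primer P1: A+T=1, G+C=12 → Tm = 2(1)+4(12) = 50°C
Primer P2: A+T=3, G+C=10 → Tm = 2(3)+4(10) = 46°C
50°C vs 46°C → primer P1 is higher.

Primer P1, 50°C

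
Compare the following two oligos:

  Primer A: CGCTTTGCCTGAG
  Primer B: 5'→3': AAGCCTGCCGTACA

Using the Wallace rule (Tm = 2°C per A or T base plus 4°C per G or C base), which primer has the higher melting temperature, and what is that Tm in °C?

Primer A: A+T=5, G+C=8 → Tm = 2(5)+4(8) = 42°C
Primer B: A+T=6, G+C=8 → Tm = 2(6)+4(8) = 44°C
42°C vs 44°C → primer B is higher.

Primer B, 44°C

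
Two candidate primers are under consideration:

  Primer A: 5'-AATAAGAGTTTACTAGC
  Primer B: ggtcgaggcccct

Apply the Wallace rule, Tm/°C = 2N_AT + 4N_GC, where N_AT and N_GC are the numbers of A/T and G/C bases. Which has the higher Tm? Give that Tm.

Primer B, 46°C

Primer A: A+T=12, G+C=5 → Tm = 2(12)+4(5) = 44°C
Primer B: A+T=3, G+C=10 → Tm = 2(3)+4(10) = 46°C
44°C vs 46°C → primer B is higher.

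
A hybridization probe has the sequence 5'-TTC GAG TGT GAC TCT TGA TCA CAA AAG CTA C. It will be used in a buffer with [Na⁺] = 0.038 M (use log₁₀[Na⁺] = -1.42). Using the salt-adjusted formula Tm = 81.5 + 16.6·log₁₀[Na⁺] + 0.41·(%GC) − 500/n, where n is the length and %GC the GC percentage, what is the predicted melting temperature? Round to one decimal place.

Length n = 31. Counting bases: G=6, C=7, T=9, A=9
G+C = 13, so %GC = 13/31 × 100 = 41.935%
Salt term: 16.6 × (-1.42) = -23.572
GC term: 0.41 × 41.935 = 17.193; length term: −500/31 = −16.129
Tm = 81.5 + (-23.572) + 17.193 − 16.129 = 58.992 → 59.0°C

59.0°C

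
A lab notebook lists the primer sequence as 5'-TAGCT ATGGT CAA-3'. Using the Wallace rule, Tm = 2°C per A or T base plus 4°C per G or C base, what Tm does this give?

Scanning the sequence gives G=3, C=2, T=4, A=4.
A+T = 8, G+C = 5
Tm = 2(8) + 4(5) = 16 + 20 = 36°C

36°C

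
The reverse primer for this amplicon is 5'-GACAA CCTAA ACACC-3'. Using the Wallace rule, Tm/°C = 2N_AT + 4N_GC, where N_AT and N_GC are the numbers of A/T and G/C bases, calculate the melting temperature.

44°C

Base counts: A=7, T=1, G=1, C=6
So N_AT = 8 and N_GC = 7.
Tm = 2(8) + 4(7) = 16 + 28 = 44°C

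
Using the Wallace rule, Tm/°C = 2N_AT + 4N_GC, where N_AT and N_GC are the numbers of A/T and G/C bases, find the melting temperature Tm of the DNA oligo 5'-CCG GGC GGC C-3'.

Base counts: G=5, C=5, T=0, A=0
A+T = 0, G+C = 10
Tm = 2×0 + 4×10 = 40°C

40°C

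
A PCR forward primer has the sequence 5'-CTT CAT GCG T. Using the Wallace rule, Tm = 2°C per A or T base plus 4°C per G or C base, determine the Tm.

30°C

C=3, T=4, A=1, G=2
AT pairs contribute 5, GC pairs contribute 5.
Tm = 4·5 + 2·5 = 20 + 10 = 30°C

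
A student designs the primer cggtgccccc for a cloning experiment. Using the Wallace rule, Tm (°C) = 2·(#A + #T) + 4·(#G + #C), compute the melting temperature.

Scanning the sequence gives A=0, G=3, C=6, T=1.
AT pairs contribute 1, GC pairs contribute 9.
Tm = 2(1) + 4(9) = 2 + 36 = 38°C

38°C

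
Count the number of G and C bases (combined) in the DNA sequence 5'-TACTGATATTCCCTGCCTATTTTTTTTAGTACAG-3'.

Base counts: A=7, G=4, T=16, C=7
G+C = 4 + 7 = 11

11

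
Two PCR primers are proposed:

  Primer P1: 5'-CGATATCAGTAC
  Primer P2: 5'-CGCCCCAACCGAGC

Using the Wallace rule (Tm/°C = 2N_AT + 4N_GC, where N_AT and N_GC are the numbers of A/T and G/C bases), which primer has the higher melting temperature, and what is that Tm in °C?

Primer P2, 50°C

Primer P1: A+T=7, G+C=5 → Tm = 2(7)+4(5) = 34°C
Primer P2: A+T=3, G+C=11 → Tm = 2(3)+4(11) = 50°C
34°C vs 50°C → primer P2 is higher.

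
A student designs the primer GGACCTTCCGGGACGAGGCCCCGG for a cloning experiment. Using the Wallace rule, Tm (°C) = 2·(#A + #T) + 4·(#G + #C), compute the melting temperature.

86°C

Scanning the sequence gives T=2, A=3, C=9, G=10.
So N_AT = 5 and N_GC = 19.
Tm = 2(5) + 4(19) = 10 + 76 = 86°C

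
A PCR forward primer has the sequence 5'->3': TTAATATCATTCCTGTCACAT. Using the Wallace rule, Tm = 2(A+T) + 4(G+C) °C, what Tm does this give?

54°C

Scanning the sequence gives C=5, T=9, A=6, G=1.
AT pairs contribute 15, GC pairs contribute 6.
Tm = 4·6 + 2·15 = 24 + 30 = 54°C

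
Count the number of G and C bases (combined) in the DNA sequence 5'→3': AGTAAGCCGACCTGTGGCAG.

G=7, C=5, T=3, A=5
G+C = 7 + 5 = 12

12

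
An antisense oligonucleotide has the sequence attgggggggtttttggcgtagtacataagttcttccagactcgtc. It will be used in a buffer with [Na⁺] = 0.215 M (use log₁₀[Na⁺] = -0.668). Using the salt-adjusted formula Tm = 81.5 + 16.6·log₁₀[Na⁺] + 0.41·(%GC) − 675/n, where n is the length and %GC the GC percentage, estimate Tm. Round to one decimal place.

75.3°C

Length n = 46. Counting bases: T=16, C=8, G=14, A=8
G+C = 22, so %GC = 22/46 × 100 = 47.826%
Salt term: 16.6 × (-0.668) = -11.089
GC term: 0.41 × 47.826 = 19.609; length term: −675/46 = −14.674
Tm = 81.5 + (-11.089) + 19.609 − 14.674 = 75.346 → 75.3°C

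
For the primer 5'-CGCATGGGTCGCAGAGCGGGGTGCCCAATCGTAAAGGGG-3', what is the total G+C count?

26

Scanning the sequence gives C=9, G=17, T=5, A=8.
G+C = 17 + 9 = 26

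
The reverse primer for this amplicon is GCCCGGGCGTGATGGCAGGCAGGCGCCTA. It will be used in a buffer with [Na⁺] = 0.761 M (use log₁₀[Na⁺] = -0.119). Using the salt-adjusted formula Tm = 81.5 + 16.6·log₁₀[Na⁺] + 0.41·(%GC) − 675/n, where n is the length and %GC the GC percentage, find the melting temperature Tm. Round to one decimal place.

Length n = 29. Base counts: T=3, A=4, G=13, C=9
G+C = 22, so %GC = 22/29 × 100 = 75.862%
Salt term: 16.6 × (-0.119) = -1.975
GC term: 0.41 × 75.862 = 31.103; length term: −675/29 = −23.276
Tm = 81.5 + (-1.975) + 31.103 − 23.276 = 87.352 → 87.4°C

87.4°C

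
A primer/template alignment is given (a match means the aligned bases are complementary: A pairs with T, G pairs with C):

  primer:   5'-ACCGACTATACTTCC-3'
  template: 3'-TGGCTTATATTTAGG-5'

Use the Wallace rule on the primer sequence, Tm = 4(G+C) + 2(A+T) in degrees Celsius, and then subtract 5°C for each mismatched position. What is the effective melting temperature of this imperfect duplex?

29°C

Primer base counts: A=4, T=4, G=1, C=6 → A+T=8, G+C=7
Perfect-match Tm = 2(8) + 4(7) = 16 + 28 = 44°C
Mismatches (positions where the bases are not complementary): 3 (at positions 6, 11, 12)
Effective Tm = 44 − 3×5 = 44 − 15 = 29°C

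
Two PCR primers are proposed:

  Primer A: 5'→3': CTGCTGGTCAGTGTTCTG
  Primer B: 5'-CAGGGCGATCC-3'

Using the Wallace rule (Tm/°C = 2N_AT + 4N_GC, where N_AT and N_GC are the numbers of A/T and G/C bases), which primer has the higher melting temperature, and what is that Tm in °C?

Primer A: A+T=8, G+C=10 → Tm = 2(8)+4(10) = 56°C
Primer B: A+T=3, G+C=8 → Tm = 2(3)+4(8) = 38°C
56°C vs 38°C → primer A is higher.

Primer A, 56°C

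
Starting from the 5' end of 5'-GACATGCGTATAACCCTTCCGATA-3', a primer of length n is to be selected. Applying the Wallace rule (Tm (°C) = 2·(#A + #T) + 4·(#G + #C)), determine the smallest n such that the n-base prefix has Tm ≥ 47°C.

n = 16

First 15 bases: GACATGCGTATAACC → Tm = 44°C (< 47°C)
First 16 bases: GACATGCGTATAACCC → Tm = 48°C (≥ 47°C)
Each additional base adds 2°C (A/T) or 4°C (G/C), so Tm is non-decreasing in n; n = 16 is the first length to reach 47°C.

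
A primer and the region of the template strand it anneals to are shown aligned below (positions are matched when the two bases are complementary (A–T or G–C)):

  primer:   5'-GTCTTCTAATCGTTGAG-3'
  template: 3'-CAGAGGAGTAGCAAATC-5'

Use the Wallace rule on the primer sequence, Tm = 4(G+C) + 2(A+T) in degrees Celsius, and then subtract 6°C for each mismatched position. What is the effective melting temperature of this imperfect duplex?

Primer base counts: A=3, T=7, G=4, C=3 → A+T=10, G+C=7
Perfect-match Tm = 2(10) + 4(7) = 20 + 28 = 48°C
Mismatches (positions where the bases are not complementary): 3 (at positions 5, 8, 15)
Effective Tm = 48 − 3×6 = 48 − 18 = 30°C

30°C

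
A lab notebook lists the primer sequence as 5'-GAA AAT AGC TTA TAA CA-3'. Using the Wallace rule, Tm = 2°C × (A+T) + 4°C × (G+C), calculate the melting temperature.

Scanning the sequence gives T=4, C=2, G=2, A=9.
AT pairs contribute 13, GC pairs contribute 4.
Tm = 2(13) + 4(4) = 26 + 16 = 42°C

42°C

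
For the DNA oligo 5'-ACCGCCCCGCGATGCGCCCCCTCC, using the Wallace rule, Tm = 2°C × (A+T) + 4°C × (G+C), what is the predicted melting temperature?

88°C

Scanning the sequence gives A=2, C=15, T=2, G=5.
So N_AT = 4 and N_GC = 20.
Tm = 2(4) + 4(20) = 8 + 80 = 88°C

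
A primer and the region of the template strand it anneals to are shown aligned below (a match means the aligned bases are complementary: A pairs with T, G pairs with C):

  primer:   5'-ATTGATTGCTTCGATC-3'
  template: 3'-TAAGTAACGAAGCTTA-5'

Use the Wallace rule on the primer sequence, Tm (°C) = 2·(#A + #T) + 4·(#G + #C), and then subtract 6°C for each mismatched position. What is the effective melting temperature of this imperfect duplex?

26°C

Primer base counts: A=3, T=7, G=3, C=3 → A+T=10, G+C=6
Perfect-match Tm = 2(10) + 4(6) = 20 + 24 = 44°C
Mismatches (positions where the bases are not complementary): 3 (at positions 4, 15, 16)
Effective Tm = 44 − 3×6 = 44 − 18 = 26°C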